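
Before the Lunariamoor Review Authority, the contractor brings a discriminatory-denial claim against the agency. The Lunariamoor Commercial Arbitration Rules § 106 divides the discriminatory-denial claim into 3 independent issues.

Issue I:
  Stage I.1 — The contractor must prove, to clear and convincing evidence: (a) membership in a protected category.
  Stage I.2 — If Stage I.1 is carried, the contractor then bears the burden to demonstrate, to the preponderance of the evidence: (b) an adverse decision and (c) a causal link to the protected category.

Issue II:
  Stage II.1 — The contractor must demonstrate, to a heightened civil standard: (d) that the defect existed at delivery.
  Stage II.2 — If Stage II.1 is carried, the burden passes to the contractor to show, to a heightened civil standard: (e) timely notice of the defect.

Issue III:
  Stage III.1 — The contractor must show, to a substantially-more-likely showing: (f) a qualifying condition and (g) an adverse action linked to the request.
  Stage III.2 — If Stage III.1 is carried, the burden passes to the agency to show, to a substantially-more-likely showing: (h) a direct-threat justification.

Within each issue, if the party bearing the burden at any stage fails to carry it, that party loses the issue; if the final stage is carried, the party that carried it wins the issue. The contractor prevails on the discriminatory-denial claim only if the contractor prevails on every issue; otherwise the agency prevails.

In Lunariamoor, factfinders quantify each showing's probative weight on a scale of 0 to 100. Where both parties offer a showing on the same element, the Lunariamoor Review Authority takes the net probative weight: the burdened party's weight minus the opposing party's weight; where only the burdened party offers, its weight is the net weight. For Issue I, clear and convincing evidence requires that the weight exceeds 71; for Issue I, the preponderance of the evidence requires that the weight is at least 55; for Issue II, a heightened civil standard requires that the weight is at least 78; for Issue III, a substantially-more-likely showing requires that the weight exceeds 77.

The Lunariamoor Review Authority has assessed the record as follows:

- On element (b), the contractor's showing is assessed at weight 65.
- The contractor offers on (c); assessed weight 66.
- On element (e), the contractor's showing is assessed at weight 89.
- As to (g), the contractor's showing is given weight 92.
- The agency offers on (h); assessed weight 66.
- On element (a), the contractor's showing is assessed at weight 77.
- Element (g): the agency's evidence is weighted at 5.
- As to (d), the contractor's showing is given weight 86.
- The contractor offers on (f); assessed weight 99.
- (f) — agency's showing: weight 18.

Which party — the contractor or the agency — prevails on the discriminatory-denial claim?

— Issue I —
Stage I.1 — burden on contractor; standard: clear and convincing evidence (weight exceeds 71).
    (a): 77 > 71 [met]
  All elements met. The contractor retains the burden for Stage I.2.
Stage I.2 — burden on contractor; standard: the preponderance of the evidence (weight is at least 55).
    (b): 65 ≥ 55 [met]
    (c): 66 ≥ 55 [met]
  Stage I.2 carried; the final stage is satisfied.
With every stage satisfied, the contractor prevails on this issue.
— Issue II —
Stage II.1 (contractor, a heightened civil standard, weight is at least 78): (d) 86 ≥ 78 — meets.
  Stage II.1 is satisfied; the contractor continues to bear the burden.
Stage II.2 (contractor, a heightened civil standard, weight is at least 78): (e) 89 ≥ 78 — meets.
  The contractor carries the last stage.
With every stage satisfied, the contractor prevails on this issue.
— Issue III —
At Stage III.1 the contractor must meet a substantially-more-likely showing (weight exceeds 77): on (f) the weight is 99 less the opposing 18 gives net 81, which does exceed 77, so (f) meets the standard; on (g) the weight is 92 less the opposing 5 gives net 87, > 77, so (g) meets the standard.
  Stage III.1 carried; the burden shifts to the agency.
At Stage III.2 the agency must meet a substantially-more-likely showing (weight exceeds 77): on (h) the weight is 66, ≤ 77, so (h) does not meet the standard.
  Not every element is met, so the agency fails to carry Stage III.2.
The contractor prevails on this issue.
Per-issue: Issue I → contractor; Issue II → contractor; Issue III → contractor. The contractor must prevail on every issue; overall, the contractor prevails.

contractor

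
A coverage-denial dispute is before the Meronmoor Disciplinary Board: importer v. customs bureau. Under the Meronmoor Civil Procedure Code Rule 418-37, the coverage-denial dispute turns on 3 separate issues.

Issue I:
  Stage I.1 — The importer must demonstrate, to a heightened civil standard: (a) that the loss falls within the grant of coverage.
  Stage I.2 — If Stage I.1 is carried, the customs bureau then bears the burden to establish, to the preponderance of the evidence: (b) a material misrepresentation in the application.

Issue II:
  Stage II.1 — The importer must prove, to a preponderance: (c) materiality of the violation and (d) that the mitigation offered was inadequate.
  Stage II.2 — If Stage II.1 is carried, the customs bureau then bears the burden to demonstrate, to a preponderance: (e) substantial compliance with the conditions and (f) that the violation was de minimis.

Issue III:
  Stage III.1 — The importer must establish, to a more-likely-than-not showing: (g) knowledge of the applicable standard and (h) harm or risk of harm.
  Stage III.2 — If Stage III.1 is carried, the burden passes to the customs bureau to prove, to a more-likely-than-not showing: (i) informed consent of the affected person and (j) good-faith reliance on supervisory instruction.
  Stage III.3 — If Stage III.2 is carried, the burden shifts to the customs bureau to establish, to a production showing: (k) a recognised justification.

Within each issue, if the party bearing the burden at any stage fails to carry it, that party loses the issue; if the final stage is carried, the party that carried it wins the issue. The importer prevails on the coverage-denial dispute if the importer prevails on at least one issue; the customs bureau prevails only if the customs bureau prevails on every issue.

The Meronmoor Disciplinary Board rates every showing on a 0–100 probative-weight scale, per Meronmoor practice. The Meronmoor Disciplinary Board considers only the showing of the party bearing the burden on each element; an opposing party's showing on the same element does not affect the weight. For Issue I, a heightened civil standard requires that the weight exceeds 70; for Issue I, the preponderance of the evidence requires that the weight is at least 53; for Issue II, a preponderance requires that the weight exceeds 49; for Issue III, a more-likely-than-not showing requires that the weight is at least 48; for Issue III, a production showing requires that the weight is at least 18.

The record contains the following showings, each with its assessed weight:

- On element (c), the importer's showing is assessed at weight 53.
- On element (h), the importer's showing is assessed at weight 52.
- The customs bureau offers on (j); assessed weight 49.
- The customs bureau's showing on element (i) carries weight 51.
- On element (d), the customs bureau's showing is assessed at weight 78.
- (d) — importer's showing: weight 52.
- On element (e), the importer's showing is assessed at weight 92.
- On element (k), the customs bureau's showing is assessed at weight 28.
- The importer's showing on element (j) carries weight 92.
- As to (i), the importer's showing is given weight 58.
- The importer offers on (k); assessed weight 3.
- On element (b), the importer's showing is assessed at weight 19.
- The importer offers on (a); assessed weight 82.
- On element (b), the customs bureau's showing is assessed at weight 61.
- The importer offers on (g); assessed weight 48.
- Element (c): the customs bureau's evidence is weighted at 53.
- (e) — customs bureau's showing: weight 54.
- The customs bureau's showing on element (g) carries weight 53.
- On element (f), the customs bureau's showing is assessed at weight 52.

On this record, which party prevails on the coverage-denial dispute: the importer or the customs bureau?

— Issue I —
At Stage I.1 the importer must meet a heightened civil standard (weight exceeds 70): on (a) the weight is 82, which does exceed 70, so (a) meets the standard.
  Stage I.1 carried; the burden shifts to the customs bureau.
At Stage I.2 the customs bureau must meet the preponderance of the evidence (weight is at least 53): on (b) the weight is 61 (the importer's 19 is given no effect), which does reach 53, so (b) meets the standard.
  All elements met at the final stage.
With every stage satisfied, the customs bureau prevails on this issue.
— Issue II —
Stage II.1 — burden on importer; standard: a preponderance (weight exceeds 49).
    (c): 53 (customs bureau's 53 disregarded) > 49 [met]
    (d): 52 (customs bureau's 78 disregarded) > 49 [met]
  All elements met. The burden passes to the customs bureau.
Stage II.2 — burden on customs bureau; standard: a preponderance (weight exceeds 49).
    (e): 54 (importer's 92 disregarded) > 49 [met]
    (f): 52 > 49 [met]
  Stage II.2 carried; the final stage is satisfied.
With every stage satisfied, the customs bureau prevails on this issue.
— Issue III —
At Stage III.1 the importer must meet a more-likely-than-not showing (weight is at least 48): on (g) the weight is 48 (the customs bureau's 53 is given no effect), ≥ 48, so (g) meets the standard; on (h) the weight is 52, ≥ 48, so (h) meets the standard.
  Stage III.1 carried; the burden shifts to the customs bureau.
At Stage III.2 the customs bureau must meet a more-likely-than-not showing (weight is at least 48): on (i) the weight is 51 (the importer's 58 is given no effect), ≥ 48, so (i) meets the standard; on (j) the weight is 49 (the importer's 92 is given no effect), ≥ 48, so (j) meets the standard.
  Stage III.2 is satisfied; the customs bureau continues to bear the burden.
At Stage III.3 the customs bureau must meet a production showing (weight is at least 18): on (k) the weight is 28 (the importer's 3 is given no effect), ≥ 18, so (k) meets the standard.
  The customs bureau carries the last stage.
Every stage carried; the customs bureau prevails on this issue.
Per-issue: Issue I → customs bureau; Issue II → customs bureau; Issue III → customs bureau. The importer must prevail on at least one issue; overall, the customs bureau prevails.

customs bureau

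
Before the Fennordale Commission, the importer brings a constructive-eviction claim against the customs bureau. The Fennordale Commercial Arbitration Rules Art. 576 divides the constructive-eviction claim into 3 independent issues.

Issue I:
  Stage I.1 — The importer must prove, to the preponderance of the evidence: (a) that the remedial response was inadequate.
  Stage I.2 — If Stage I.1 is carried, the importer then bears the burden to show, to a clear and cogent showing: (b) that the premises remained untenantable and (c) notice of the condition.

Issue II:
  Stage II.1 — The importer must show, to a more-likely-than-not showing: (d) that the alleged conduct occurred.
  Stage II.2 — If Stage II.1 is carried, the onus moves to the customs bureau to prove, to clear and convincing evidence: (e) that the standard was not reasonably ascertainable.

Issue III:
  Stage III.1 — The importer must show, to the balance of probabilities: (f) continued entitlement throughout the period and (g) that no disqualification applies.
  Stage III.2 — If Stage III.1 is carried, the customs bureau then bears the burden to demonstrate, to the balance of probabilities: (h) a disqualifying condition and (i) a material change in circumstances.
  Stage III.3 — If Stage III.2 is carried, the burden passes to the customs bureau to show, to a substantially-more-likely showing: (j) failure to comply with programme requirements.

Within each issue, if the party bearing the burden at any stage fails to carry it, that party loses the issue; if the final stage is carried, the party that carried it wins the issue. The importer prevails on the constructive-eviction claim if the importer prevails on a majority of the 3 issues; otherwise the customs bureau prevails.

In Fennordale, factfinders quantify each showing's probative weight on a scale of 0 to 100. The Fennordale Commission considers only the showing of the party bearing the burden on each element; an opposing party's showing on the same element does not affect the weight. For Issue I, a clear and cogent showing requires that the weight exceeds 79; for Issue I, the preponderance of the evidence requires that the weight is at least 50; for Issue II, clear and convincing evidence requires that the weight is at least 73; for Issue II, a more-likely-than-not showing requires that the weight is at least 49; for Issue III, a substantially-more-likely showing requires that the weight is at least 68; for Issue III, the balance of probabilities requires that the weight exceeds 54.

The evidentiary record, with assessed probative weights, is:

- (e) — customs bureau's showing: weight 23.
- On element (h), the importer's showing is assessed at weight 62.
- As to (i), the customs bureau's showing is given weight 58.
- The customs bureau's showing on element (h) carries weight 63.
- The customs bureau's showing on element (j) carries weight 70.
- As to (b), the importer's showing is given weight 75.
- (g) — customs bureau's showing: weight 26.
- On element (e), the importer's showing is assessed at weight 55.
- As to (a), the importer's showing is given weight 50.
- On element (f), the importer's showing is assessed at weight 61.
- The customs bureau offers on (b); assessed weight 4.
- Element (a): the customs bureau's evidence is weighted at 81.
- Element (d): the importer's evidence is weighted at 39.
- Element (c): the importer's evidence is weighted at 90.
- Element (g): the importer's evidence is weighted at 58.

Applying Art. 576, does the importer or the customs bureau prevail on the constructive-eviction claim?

customs bureau

— Issue I —
At Stage I.1 the importer must meet the preponderance of the evidence (weight is at least 50): on (a) the weight is 50 (the customs bureau's 81 is given no effect), which does reach 50, so (a) meets the standard.
  Stage I.1 carried; the burden remains with the importer.
At Stage I.2 the importer must meet a clear and cogent showing (weight exceeds 79): on (b) the weight is 75 (the customs bureau's 4 is given no effect), which does not exceed 79, so (b) does not meet the standard; on (c) the weight is 90, which does exceed 79, so (c) meets the standard.
  Stage I.2 not carried; the importer fails its burden.
The analysis ends at Stage I.2; the customs bureau prevails on this issue.
— Issue II —
At Stage II.1 the importer must meet a more-likely-than-not showing (weight is at least 49): on (d) the weight is 39, < 49, so (d) does not meet the standard.
  Not every element is met, so the importer fails to carry Stage II.1.
The analysis ends at Stage II.1; the customs bureau prevails on this issue.
— Issue III —
Stage III.1 — burden on importer; standard: the balance of probabilities (weight exceeds 54).
    (f): 61 > 54 [met]
    (g): 58 (customs bureau's 26 disregarded) > 54 [met]
  The importer carries Stage III.1; the customs bureau now bears the burden.
Stage III.2 — burden on customs bureau; standard: the balance of probabilities (weight exceeds 54).
    (h): 63 (importer's 62 disregarded) > 54 [met]
    (i): 58 > 54 [met]
  Stage III.2 is satisfied; the customs bureau continues to bear the burden.
Stage III.3 — burden on customs bureau; standard: a substantially-more-likely showing (weight is at least 68).
    (j): 70 ≥ 68 [met]
  All elements met at the final stage.
All stages carried — the customs bureau prevails on this issue.
Per-issue: Issue I → customs bureau; Issue II → customs bureau; Issue III → customs bureau. The importer must prevail on a majority of issues; overall, the customs bureau prevails.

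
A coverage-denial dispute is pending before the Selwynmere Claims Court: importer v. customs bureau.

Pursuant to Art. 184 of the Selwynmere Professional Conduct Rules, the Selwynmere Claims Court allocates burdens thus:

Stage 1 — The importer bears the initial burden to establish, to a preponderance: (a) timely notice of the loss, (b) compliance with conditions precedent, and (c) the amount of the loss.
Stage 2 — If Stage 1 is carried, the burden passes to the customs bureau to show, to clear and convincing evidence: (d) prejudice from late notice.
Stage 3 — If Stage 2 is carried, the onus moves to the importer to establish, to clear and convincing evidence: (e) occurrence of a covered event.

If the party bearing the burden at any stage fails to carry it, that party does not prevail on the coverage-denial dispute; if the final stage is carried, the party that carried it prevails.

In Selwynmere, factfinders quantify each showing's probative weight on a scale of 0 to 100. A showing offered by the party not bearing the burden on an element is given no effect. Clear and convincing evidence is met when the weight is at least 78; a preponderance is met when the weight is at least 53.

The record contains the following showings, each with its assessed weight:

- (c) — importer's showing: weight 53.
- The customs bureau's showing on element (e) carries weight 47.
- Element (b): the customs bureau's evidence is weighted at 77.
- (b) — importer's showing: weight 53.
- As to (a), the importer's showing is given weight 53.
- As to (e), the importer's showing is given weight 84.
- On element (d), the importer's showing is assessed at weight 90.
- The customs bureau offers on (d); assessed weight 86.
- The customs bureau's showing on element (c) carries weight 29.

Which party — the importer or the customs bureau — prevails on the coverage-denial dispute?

At Stage 1 the importer must meet a preponderance (weight is at least 53): on (a) the weight is 53, which does reach 53, so (a) meets the standard; on (b) the weight is 53 (the customs bureau's 77 is given no effect), which does reach 53, so (b) meets the standard; on (c) the weight is 53 (the customs bureau's 29 is given no effect), ≥ 53, so (c) meets the standard.
  Stage 1 is satisfied; the onus moves to the customs bureau.
At Stage 2 the customs bureau must meet clear and convincing evidence (weight is at least 78): on (d) the weight is 86 (the importer's 90 is given no effect), ≥ 78, so (d) meets the standard.
  The customs bureau carries Stage 2; the importer now bears the burden.
At Stage 3 the importer must meet clear and convincing evidence (weight is at least 78): on (e) the weight is 84 (the customs bureau's 47 is given no effect), which does reach 78, so (e) meets the standard.
  All elements met at the final stage.
All stages carried — the importer prevails.

importer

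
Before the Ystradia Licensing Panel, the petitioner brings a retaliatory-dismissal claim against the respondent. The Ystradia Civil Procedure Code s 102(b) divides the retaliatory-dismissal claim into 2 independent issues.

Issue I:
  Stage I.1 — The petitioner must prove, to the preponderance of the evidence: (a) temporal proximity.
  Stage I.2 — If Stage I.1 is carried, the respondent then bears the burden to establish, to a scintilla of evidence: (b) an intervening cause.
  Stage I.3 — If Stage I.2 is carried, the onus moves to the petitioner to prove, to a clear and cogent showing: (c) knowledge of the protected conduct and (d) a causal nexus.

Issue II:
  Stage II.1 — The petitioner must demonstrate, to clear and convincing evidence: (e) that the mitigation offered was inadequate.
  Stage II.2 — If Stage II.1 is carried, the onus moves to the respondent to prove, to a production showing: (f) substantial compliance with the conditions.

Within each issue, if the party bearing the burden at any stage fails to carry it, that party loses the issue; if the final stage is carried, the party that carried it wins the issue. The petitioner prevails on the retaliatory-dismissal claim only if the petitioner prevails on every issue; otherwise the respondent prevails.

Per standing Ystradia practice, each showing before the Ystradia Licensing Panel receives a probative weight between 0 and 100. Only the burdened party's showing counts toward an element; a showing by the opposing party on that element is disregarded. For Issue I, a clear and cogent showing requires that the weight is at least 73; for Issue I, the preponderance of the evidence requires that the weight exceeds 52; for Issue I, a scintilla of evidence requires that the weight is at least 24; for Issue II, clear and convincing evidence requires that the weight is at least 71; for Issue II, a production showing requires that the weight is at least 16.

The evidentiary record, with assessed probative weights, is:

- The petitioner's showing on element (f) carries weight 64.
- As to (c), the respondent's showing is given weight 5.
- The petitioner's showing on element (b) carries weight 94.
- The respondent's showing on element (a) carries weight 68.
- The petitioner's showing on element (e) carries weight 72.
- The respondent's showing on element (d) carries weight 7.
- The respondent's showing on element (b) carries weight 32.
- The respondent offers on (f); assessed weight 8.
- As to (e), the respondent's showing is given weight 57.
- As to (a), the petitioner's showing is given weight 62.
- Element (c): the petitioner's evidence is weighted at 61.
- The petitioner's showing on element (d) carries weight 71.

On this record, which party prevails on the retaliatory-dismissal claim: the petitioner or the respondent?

— Issue I —
Stage I.1 — burden on petitioner; standard: the preponderance of the evidence (weight exceeds 52).
    (a): 62 (respondent's 68 disregarded) > 52 [met]
  The petitioner carries Stage I.1; the respondent now bears the burden.
Stage I.2 — burden on respondent; standard: a scintilla of evidence (weight is at least 24).
    (b): 32 (petitioner's 94 disregarded) ≥ 24 [met]
  Stage I.2 is satisfied; the onus moves to the petitioner.
Stage I.3 — burden on petitioner; standard: a clear and cogent showing (weight is at least 73).
    (c): 61 (respondent's 5 disregarded) < 73 [not met]
    (d): 71 (respondent's 7 disregarded) < 73 [not met]
  The petitioner does not carry Stage I.3.
So the respondent prevails on this issue.
— Issue II —
At Stage II.1 the petitioner must meet clear and convincing evidence (weight is at least 71): on (e) the weight is 72 (the respondent's 57 is given no effect), which does reach 71, so (e) meets the standard.
  The petitioner carries Stage II.1; the respondent now bears the burden.
At Stage II.2 the respondent must meet a production showing (weight is at least 16): on (f) the weight is 8 (the petitioner's 64 is given no effect), < 16, so (f) does not meet the standard.
  The respondent does not carry Stage II.2.
So the petitioner prevails on this issue.
Per-issue: Issue I → respondent; Issue II → petitioner. The petitioner must prevail on every issue; overall, the respondent prevails.

respondent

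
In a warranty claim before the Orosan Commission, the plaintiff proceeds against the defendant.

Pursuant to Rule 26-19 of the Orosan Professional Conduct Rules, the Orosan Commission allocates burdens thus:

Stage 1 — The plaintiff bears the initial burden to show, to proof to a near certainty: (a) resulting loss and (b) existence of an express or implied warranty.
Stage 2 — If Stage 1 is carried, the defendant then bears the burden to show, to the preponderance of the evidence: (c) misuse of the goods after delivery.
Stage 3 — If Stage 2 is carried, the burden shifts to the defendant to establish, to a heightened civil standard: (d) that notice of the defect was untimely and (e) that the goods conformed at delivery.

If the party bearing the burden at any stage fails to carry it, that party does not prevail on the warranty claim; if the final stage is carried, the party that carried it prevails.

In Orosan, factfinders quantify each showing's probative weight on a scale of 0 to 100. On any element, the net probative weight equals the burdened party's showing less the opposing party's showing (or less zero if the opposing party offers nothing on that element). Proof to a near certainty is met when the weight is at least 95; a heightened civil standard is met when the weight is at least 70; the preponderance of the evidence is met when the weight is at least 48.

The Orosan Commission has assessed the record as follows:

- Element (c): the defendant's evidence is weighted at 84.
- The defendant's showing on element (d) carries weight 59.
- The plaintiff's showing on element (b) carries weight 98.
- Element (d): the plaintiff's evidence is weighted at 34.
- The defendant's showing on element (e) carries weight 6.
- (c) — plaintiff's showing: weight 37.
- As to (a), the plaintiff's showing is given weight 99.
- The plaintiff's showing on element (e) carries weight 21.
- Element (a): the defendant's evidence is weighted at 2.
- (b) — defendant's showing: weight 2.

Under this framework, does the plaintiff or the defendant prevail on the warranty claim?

plaintiff

Stage 1 — burden on plaintiff; standard: proof to a near certainty (weight is at least 95).
    (a): 99 − 2 = 97 ≥ 95 [met]
    (b): 98 − 2 = 96 ≥ 95 [met]
  Stage 1 is satisfied; the onus moves to the defendant.
Stage 2 — burden on defendant; standard: the preponderance of the evidence (weight is at least 48).
    (c): 84 − 37 = 47 < 48 [not met]
  The defendant does not carry Stage 2.
So the plaintiff prevails.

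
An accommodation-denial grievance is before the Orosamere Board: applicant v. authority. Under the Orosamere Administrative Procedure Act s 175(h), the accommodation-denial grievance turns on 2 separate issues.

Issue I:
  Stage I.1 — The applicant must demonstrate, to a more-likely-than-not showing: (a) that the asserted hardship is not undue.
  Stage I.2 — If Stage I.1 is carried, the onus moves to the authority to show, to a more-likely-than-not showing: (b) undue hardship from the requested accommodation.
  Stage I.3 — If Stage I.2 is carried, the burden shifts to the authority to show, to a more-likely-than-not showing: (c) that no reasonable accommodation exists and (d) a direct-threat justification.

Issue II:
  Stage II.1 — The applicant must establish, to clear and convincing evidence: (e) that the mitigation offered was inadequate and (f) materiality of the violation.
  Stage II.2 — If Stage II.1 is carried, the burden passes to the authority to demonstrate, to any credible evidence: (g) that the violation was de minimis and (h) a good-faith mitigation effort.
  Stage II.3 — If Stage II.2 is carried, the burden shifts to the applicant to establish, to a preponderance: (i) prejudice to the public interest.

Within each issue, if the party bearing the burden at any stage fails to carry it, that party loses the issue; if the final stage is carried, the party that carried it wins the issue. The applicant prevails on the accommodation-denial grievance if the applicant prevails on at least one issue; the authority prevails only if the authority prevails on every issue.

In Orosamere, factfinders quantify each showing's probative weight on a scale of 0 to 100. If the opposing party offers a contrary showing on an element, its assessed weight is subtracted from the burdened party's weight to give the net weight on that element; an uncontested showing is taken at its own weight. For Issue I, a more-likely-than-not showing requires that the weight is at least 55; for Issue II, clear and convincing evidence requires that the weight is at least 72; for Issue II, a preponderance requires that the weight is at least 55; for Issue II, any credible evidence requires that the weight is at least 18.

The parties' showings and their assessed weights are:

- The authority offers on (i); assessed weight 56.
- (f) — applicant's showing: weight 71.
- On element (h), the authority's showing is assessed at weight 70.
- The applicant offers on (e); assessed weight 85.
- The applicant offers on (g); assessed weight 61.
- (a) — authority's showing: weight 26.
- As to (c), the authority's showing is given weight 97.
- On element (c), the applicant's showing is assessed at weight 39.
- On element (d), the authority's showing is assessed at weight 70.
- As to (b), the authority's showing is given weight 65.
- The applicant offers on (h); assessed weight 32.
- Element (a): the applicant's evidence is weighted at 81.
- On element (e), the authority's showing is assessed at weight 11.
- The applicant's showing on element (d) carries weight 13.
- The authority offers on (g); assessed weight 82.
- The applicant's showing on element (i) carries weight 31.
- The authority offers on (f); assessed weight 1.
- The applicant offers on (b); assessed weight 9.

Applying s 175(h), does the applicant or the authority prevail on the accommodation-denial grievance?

— Issue I —
Stage I.1 — burden on applicant; standard: a more-likely-than-not showing (weight is at least 55).
    (a): 81 − 26 = 55 ≥ 55 [met]
  Stage I.1 carried; the burden shifts to the authority.
Stage I.2 — burden on authority; standard: a more-likely-than-not showing (weight is at least 55).
    (b): 65 − 9 = 56 ≥ 55 [met]
  Stage I.2 is satisfied; the authority continues to bear the burden.
Stage I.3 — burden on authority; standard: a more-likely-than-not showing (weight is at least 55).
    (c): 97 − 39 = 58 ≥ 55 [met]
    (d): 70 − 13 = 57 ≥ 55 [met]
  The authority carries the last stage.
With every stage satisfied, the authority prevails on this issue.
— Issue II —
Stage II.1 (applicant, clear and convincing evidence, weight is at least 72): (e) net 85−11=74 ≥ 72 — meets; (f) net 71−1=70 < 72 — fails.
  Stage II.1 not carried; the applicant fails its burden.
So the authority prevails on this issue.
Per-issue: Issue I → authority; Issue II → authority. The applicant must prevail on at least one issue; overall, the authority prevails.

authority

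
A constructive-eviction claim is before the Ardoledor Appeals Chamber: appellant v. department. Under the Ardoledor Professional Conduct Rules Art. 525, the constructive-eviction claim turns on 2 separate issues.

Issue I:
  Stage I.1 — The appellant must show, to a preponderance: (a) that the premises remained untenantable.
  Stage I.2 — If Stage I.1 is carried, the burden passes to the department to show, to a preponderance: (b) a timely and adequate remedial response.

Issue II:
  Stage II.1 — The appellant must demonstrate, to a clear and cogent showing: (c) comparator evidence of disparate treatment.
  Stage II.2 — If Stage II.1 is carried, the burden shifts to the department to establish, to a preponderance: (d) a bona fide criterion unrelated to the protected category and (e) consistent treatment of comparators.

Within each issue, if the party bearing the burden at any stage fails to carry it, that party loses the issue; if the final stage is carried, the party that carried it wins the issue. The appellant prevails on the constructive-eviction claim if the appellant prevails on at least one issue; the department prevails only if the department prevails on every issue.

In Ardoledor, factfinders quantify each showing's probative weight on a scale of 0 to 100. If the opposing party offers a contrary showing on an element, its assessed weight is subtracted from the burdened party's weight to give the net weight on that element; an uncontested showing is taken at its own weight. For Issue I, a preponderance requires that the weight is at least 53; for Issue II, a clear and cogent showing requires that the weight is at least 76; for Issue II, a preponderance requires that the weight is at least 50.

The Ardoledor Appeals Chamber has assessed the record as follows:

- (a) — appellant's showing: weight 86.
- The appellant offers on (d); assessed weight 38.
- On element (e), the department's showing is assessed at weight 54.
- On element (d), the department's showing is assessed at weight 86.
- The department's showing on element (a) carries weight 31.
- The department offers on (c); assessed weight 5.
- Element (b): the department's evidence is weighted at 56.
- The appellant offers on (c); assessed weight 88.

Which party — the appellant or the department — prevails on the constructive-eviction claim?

— Issue I —
At Stage I.1 the appellant must meet a preponderance (weight is at least 53): on (a) the weight is 86 less the opposing 31 gives net 55, ≥ 53, so (a) meets the standard.
  Stage I.1 carried; the burden shifts to the department.
At Stage I.2 the department must meet a preponderance (weight is at least 53): on (b) the weight is 56, which does reach 53, so (b) meets the standard.
  The department carries the last stage.
All stages carried — the department prevails on this issue.
— Issue II —
At Stage II.1 the appellant must meet a clear and cogent showing (weight is at least 76): on (c) the weight is 88 less the opposing 5 gives net 83, which does reach 76, so (c) meets the standard.
  Stage II.1 is satisfied; the onus moves to the department.
At Stage II.2 the department must meet a preponderance (weight is at least 50): on (d) the weight is 86 less the opposing 38 gives net 48, which does not reach 50, so (d) does not meet the standard; on (e) the weight is 54, ≥ 50, so (e) meets the standard.
  Stage II.2 not carried; the department fails its burden.
The appellant prevails on this issue.
Per-issue: Issue I → department; Issue II → appellant. The appellant must prevail on at least one issue; overall, the appellant prevails.

appellant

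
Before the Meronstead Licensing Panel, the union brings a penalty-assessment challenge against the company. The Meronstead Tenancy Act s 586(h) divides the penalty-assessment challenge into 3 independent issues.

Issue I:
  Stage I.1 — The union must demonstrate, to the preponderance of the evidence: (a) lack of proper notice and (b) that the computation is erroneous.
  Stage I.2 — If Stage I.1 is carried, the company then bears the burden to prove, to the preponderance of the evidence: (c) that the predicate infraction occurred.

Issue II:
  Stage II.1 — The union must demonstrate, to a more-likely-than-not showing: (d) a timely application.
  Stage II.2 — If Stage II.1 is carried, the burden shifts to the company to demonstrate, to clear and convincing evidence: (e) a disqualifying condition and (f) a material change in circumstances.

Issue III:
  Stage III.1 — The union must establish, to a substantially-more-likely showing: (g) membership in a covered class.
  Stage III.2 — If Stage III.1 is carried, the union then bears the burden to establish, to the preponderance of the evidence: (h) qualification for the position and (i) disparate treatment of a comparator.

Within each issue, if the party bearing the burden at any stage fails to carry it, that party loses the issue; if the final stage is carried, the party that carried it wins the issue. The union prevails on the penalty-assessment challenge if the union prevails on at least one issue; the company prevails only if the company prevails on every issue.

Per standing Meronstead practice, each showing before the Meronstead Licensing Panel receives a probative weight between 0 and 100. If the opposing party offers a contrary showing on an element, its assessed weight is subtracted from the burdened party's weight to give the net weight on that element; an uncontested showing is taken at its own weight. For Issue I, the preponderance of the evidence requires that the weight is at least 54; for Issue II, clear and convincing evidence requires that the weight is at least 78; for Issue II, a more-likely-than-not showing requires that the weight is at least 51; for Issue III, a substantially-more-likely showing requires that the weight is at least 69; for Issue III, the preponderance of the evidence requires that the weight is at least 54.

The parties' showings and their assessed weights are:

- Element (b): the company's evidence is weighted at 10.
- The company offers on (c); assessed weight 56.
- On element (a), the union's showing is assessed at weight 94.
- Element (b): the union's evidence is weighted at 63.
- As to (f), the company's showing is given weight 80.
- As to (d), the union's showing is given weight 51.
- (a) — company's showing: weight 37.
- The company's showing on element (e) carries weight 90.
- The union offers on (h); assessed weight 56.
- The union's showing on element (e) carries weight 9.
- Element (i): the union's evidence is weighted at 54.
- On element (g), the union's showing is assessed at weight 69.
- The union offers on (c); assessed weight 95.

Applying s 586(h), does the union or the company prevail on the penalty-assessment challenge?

union

— Issue I —
At Stage I.1 the union must meet the preponderance of the evidence (weight is at least 54): on (a) the weight is 94 less the opposing 37 gives net 57, which does reach 54, so (a) meets the standard; on (b) the weight is 63 less the opposing 10 gives net 53, < 54, so (b) does not meet the standard.
  Not every element is met, so the union fails to carry Stage I.1.
The analysis ends at Stage I.1; the company prevails on this issue.
— Issue II —
At Stage II.1 the union must meet a more-likely-than-not showing (weight is at least 51): on (d) the weight is 51, which does reach 51, so (d) meets the standard.
  The union carries Stage II.1; the company now bears the burden.
At Stage II.2 the company must meet clear and convincing evidence (weight is at least 78): on (e) the weight is 90 less the opposing 9 gives net 81, which does reach 78, so (e) meets the standard; on (f) the weight is 80, which does reach 78, so (f) meets the standard.
  Stage II.2 carried; the final stage is satisfied.
Every stage carried; the company prevails on this issue.
— Issue III —
At Stage III.1 the union must meet a substantially-more-likely showing (weight is at least 69): on (g) the weight is 69, which does reach 69, so (g) meets the standard.
  Stage III.1 carried; the burden remains with the union.
At Stage III.2 the union must meet the preponderance of the evidence (weight is at least 54): on (h) the weight is 56, which does reach 54, so (h) meets the standard; on (i) the weight is 54, ≥ 54, so (i) meets the standard.
  Stage III.2 carried; the final stage is satisfied.
With every stage satisfied, the union prevails on this issue.
Per-issue: Issue I → company; Issue II → company; Issue III → union. The union must prevail on at least one issue; overall, the union prevails.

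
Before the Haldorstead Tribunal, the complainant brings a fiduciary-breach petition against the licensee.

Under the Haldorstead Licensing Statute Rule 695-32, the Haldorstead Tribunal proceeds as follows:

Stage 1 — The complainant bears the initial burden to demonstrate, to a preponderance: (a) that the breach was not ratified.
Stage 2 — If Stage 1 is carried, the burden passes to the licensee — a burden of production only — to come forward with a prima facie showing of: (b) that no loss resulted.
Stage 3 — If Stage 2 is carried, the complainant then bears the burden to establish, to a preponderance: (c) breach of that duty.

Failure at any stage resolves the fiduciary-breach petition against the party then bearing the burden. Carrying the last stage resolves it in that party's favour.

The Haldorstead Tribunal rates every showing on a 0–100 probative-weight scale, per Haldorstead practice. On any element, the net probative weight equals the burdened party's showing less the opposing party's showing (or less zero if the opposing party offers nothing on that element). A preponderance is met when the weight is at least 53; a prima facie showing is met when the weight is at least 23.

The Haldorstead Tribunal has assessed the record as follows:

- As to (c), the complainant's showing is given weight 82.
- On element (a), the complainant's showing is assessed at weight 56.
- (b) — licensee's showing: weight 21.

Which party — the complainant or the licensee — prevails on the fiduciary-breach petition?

Stage 1 — burden on complainant; standard: a preponderance (weight is at least 53).
    (a): 56 ≥ 53 [met]
  The complainant carries Stage 1; the licensee now bears the burden.
Stage 2 — burden on licensee; standard: a prima facie showing (weight is at least 23).
    (b): 21 < 23 [not met]
  Not every element is met, so the licensee fails to carry Stage 2.
So the complainant prevails.

complainant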